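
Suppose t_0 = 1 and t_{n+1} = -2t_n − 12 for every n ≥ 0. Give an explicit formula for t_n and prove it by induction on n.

Claim: t_n = 5·(-2)^n − 4.

Base case: t_0 = 1, and 5·(-2)^0 − 4 = 5 − 4 = 1.
Assume t_k = 5·(-2)^k − 4 for some k ≥ 0.
Then t_{k+1} = -2t_k − 12 = -2·(5·(-2)^k − 4) − 12 = -10·(-2)^k + 8 − 12 = 5·(-2)^{k+1} − 4.
So the formula holds for k+1, and by induction t_n = 5·(-2)^n − 4 for all n ≥ 0.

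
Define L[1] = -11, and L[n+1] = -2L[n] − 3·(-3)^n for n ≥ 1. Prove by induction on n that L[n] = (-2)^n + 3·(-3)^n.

Base case: L[1] = -11, and (-2)^1 + 3·(-3)^1 = -2 − 9 = -11.
Assume L[m] = (-2)^m + 3·(-3)^m for some m ≥ 1.
Then L[m+1] = -2L[m] − 3·(-3)^m = -2·((-2)^m + 3·(-3)^m) − 3·(-3)^m = (-2)^{m+1} − 6·(-3)^m − 3·(-3)^m = (-2)^{m+1} − 9·(-3)^m = (-2)^{m+1} + 3·(-3)^{m+1}.
Hence L[n] = (-2)^n + 3·(-3)^n for every n ≥ 1, by induction.

L[n] = (-2)^n + 3·(-3)^n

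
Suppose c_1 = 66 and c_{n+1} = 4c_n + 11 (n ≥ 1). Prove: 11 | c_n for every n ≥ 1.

Base case: c_1 = 66 = 11·6, so 11 | c_1.
Assume 11 | c_r, so c_r = 11t for some integer t.
Then c_{r+1} = 4c_r + 11 = 4·(11t) + 11 = 11(4t + 1), so 11 | c_{r+1}.
By induction, 11 | c_n for all n ≥ 1.

11 | c_n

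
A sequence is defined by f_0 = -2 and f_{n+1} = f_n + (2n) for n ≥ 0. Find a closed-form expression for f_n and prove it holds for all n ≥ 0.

Claim: f_n = n^2 − n − 2.

Base case: f_0 = -2, and 0^2 − 0 − 2 = -2.
Assume f_m = m^2 − m − 2.
Then f_{m+1} = f_m + (2m) = (m^2 − m − 2) + (2m) = m^2 + m − 2,
and (m+1)^2 − (m+1) − 2 = m^2 + m − 2.
By induction, f_n = n^2 − n − 2 for all n ≥ 0.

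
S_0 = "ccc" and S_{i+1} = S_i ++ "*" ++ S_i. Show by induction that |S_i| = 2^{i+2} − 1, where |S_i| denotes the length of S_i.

Base case: |S_0| = 3, and 2^{0+2} − 1 = 3.
Assume |S_j| = 2^{j+2} − 1.
Then |S_{j+1}| = |S_j| + 1 + |S_j| = 2|S_j| + 1 = 2(2^{j+2} − 1) + 1 = 2^{j+3} − 2 + 1 = 2^{j+3} − 1.
This completes the inductive step, so |S_i| = 2^{i+2} − 1 for all i ≥ 0.

|S_i| = 2^{i+2} − 1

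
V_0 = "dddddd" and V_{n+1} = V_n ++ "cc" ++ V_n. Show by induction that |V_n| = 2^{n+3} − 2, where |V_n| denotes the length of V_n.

Base case: |V_0| = 6, and 2^{0+3} − 2 = 6.
Assume |V_k| = 2^{k+3} − 2.
Then |V_{k+1}| = |V_k| + 2 + |V_k| = 2|V_k| + 2 = 2(2^{k+3} − 2) + 2 = 2^{k+1+3} − 4 + 2 = 2^{k+1+3} − 2.
This completes the inductive step, so |V_n| = 2^{n+3} − 2 for all n ≥ 0.

|V_n| = 2^{n+3} − 2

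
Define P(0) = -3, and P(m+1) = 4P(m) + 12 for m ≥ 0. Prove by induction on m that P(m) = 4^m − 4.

Base case: P(0) = -3, and 4^0 − 4 = 1 − 4 = -3.
Assume P(j) = 4^j − 4 for some j ≥ 0.
Then P(j+1) = 4P(j) + 12 = 4·(4^j − 4) + 12 = 4^{j+1} − 16 + 12 = 4^{j+1} − 4.
This completes the inductive step, so P(m) = 4^m − 4 for all m ≥ 0.

P(m) = 4^m − 4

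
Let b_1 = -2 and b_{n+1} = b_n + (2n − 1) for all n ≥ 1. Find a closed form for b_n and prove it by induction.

Claim: b_n = n^2 − 2n − 1.

Base case: b_1 = -2, and 1^2 − 2·1 − 1 = -2.
Assume b_r = r^2 − 2r − 1.
Then b_{r+1} = b_r + (2r − 1) = (r^2 − 2r − 1) + (2r − 1) = r^2 − 2,
and (r+1)^2 − 2·(r+1) − 1 = r^2 − 2.
Hence b_n = n^2 − 2n − 1 for every n ≥ 1, by induction.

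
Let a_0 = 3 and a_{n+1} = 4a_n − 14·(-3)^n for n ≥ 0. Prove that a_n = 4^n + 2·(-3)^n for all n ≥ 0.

Base case: a_0 = 3, and 4^0 + 2·(-3)^0 = 1 + 2 = 3.
Assume a_m = 4^m + 2·(-3)^m for some m ≥ 0.
Then a_{m+1} = 4a_m − 14·(-3)^m = 4·(4^m + 2·(-3)^m) − 14·(-3)^m = 4^{m+1} + 8·(-3)^m − 14·(-3)^m = 4^{m+1} − 6·(-3)^m = 4^{m+1} + 2·(-3)^{m+1}.
So the formula holds for m+1, and by induction a_n = 4^n + 2·(-3)^n for all n ≥ 0.

a_n = 4^n + 2·(-3)^n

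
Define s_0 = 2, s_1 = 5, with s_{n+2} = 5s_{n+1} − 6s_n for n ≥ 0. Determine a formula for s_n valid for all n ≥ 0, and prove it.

Claim: s_n = 2^n + 3^n.

Base cases: s_0 = 2 and 2^0 + 3^0 = 2; s_1 = 5 and 2^1 + 3^1 = 5.
Assume s_j = 2^j + 3^j for all 0 ≤ j ≤ k, where k ≥ 1.
Then s_{k+1} = 5s_k − 6s_{k−1} = 5·(2^k + 3^k) − 6·(2^{k−1} + 3^{k−1}) = (5·2 − 6)2^{k−1} + (5·3 − 6)3^{k−1} = 4·2^{k−1} + 9·3^{k−1} = 2^{k+1} + 3^{k+1}.
Hence s_n = 2^n + 3^n for every n ≥ 0, by strong induction.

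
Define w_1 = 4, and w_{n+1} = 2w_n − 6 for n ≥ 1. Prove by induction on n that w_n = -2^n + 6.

Base case: w_1 = 4, and -2^1 + 6 = -2 + 6 = 4.
Assume w_j = -2^j + 6 for some j ≥ 1.
Then w_{j+1} = 2w_j − 6 = 2·(-2^j + 6) − 6 = -2^{j+1} + 12 − 6 = -2^{j+1} + 6.
This completes the inductive step, so w_n = -2^n + 6 for all n ≥ 1.

w_n = -2^n + 6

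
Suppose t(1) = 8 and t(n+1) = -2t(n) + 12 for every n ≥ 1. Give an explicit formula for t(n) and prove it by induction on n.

Claim: t(n) = -2·(-2)^n + 4.

Base case: t(1) = 8, and -2·(-2)^1 + 4 = 4 + 4 = 8.
Assume t(j) = -2·(-2)^j + 4 for some j ≥ 1.
Then t(j+1) = -2t(j) + 12 = -2·(-2·(-2)^j + 4) + 12 = 4·(-2)^j − 8 + 12 = -2·(-2)^{j+1} + 4.
By induction, t(n) = -2·(-2)^n + 4 for all n ≥ 1.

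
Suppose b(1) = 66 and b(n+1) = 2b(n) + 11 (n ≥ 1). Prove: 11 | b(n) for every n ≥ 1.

Base case: b(1) = 66 = 11·6, so 11 | b(1).
Assume 11 | b(m), so b(m) = 11t for some integer t.
Then b(m+1) = 2b(m) + 11 = 2·(11t) + 11 = 11(2t + 1), so 11 | b(m+1).
Hence 11 | b(n) for every n ≥ 1, by induction.

11 | b(n)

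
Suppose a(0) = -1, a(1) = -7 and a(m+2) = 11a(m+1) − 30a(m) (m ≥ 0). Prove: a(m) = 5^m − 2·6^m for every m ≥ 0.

Base cases: a(0) = -1 and 5^0 − 2·6^0 = -1; a(1) = -7 and 5^1 − 2·6^1 = -7.
Assume a(i) = 5^i − 2·6^i for all 0 ≤ i ≤ j, where j ≥ 1.
Then a(j+1) = 11a(j) − 30a(j−1) = 11·(5^j − 2·6^j) − 30·(5^{j−1} − 2·6^{j−1}) = (11·5 − 30)5^{j−1} − 2·(11·6 − 30)6^{j−1} = 25·5^{j−1} − 72·6^{j−1} = 5^{j+1} − 2·6^{j+1}.
So the formula holds for j+1, and by strong induction a(m) = 5^m − 2·6^m for all m ≥ 0.

a(m) = 5^m − 2·6^m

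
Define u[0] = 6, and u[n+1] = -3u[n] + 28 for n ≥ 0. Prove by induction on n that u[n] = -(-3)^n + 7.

Base case: u[0] = 6, and -(-3)^0 + 7 = -1 + 7 = 6.
Assume u[m] = -(-3)^m + 7 for some m ≥ 0.
Then u[m+1] = -3u[m] + 28 = -3·(-(-3)^m + 7) + 28 = 3·(-3)^m − 21 + 28 = -(-3)^{m+1} + 7.
By induction, u[n] = -(-3)^n + 7 for all n ≥ 0.

u[n] = -(-3)^n + 7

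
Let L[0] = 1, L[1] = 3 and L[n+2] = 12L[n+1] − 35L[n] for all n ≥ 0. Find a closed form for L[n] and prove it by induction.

Claim: L[n] = -7^n + 2·5^n.

Base cases: L[0] = 1 and -7^0 + 2·5^0 = 1; L[1] = 3 and -7^1 + 2·5^1 = 3.
Assume L[j] = -7^j + 2·5^j for all 0 ≤ j ≤ r, where r ≥ 1.
Then L[r+1] = 12L[r] − 35L[r−1] = 12·(-7^r + 2·5^r) − 35·(-7^{r−1} + 2·5^{r−1}) = -(12·7 − 35)7^{r−1} + 2·(12·5 − 35)5^{r−1} = -49·7^{r−1} + 50·5^{r−1} = -7^{r+1} + 2·5^{r+1}.
By strong induction, L[n] = -7^n + 2·5^n for all n ≥ 0.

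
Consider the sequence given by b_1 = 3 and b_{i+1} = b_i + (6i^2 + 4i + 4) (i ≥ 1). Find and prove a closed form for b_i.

Claim: b_i = 2i^3 − i^2 + 3i − 1.

Base case: b_1 = 3, and 2·1^3 − 1^2 + 3·1 − 1 = 3.
Assume b_r = 2r^3 − r^2 + 3r − 1.
Then b_{r+1} = b_r + (6r^2 + 4r + 4) = (2r^3 − r^2 + 3r − 1) + (6r^2 + 4r + 4) = 2r^3 + 5r^2 + 7r + 3,
and 2·(r+1)^3 − (r+1)^2 + 3·(r+1) − 1 = 2r^3 + 5r^2 + 7r + 3.
Hence b_i = 2i^3 − i^2 + 3i − 1 for every i ≥ 1, by induction.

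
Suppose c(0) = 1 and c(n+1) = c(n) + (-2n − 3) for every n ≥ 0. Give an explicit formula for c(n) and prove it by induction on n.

Claim: c(n) = -n^2 − 2n + 1.

Base case: c(0) = 1, and -0^2 − 2·0 + 1 = 1.
Assume c(j) = -j^2 − 2j + 1.
Then c(j+1) = c(j) + (-2j − 3) = (-j^2 − 2j + 1) + (-2j − 3) = -j^2 − 4j − 2,
and -(j+1)^2 − 2·(j+1) + 1 = -j^2 − 4j − 2.
By induction, c(n) = -n^2 − 2n + 1 for all n ≥ 0.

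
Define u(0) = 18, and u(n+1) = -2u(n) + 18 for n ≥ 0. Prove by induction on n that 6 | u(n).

Base case: u(0) = 18 = 6·3, so 6 | u(0).
Assume 6 | u(r), so u(r) = 6t for some integer t.
Then u(r+1) = -2u(r) + 18 = -2·(6t) + 18 = 6(-2t + 3), so 6 | u(r+1).
Hence 6 | u(n) for every n ≥ 0, by induction.

6 | u(n)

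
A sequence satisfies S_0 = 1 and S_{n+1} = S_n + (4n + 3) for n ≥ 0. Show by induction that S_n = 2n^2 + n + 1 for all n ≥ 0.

Base case: S_0 = 1, and 2·0^2 + 0 + 1 = 1.
Assume S_m = 2m^2 + m + 1.
Then S_{m+1} = S_m + (4m + 3) = (2m^2 + m + 1) + (4m + 3) = 2m^2 + 5m + 4,
and 2·(m+1)^2 + (m+1) + 1 = 2m^2 + 5m + 4.
This completes the inductive step, so S_n = 2n^2 + n + 1 for all n ≥ 0.

S_n = 2n^2 + n + 1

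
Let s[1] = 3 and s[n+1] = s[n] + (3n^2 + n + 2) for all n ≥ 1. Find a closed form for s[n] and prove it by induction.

Claim: s[n] = n^3 − n^2 + 2n + 1.

Base case: s[1] = 3, and 1^3 − 1^2 + 2·1 + 1 = 3.
Assume s[m] = m^3 − m^2 + 2m + 1.
Then s[m+1] = s[m] + (3m^2 + m + 2) = (m^3 − m^2 + 2m + 1) + (3m^2 + m + 2) = m^3 + 2m^2 + 3m + 3,
and (m+1)^3 − (m+1)^2 + 2·(m+1) + 1 = m^3 + 2m^2 + 3m + 3.
Hence s[n] = n^3 − n^2 + 2n + 1 for every n ≥ 1, by induction.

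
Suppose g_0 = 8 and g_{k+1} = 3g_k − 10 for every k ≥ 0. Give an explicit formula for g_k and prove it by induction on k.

Claim: g_k = 3^{k+1} + 5.

Base case: g_0 = 8, and 3^{0+1} + 5 = 3 + 5 = 8.
Assume g_j = 3^{j+1} + 5 for some j ≥ 0.
Then g_{j+1} = 3g_j − 10 = 3·(3^{j+1} + 5) − 10 = 3^{j+2} + 15 − 10 = 3^{j+2} + 5.
So the formula holds for j+1, and by induction g_k = 3^{k+1} + 5 for all k ≥ 0.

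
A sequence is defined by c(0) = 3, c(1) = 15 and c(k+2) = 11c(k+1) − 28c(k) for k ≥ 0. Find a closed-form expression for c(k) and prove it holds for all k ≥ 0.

Claim: c(k) = 2·4^k + 7^k.

Base cases: c(0) = 3 and 2·4^0 + 7^0 = 3; c(1) = 15 and 2·4^1 + 7^1 = 15.
Assume c(i) = 2·4^i + 7^i for all 0 ≤ i ≤ j, where j ≥ 1.
Then c(j+1) = 11c(j) − 28c(j−1) = 11·(2·4^j + 7^j) − 28·(2·4^{j−1} + 7^{j−1}) = 2·(11·4 − 28)4^{j−1} + (11·7 − 28)7^{j−1} = 32·4^{j−1} + 49·7^{j−1} = 2·4^{j+1} + 7^{j+1}.
Hence c(k) = 2·4^k + 7^k for every k ≥ 0, by strong induction.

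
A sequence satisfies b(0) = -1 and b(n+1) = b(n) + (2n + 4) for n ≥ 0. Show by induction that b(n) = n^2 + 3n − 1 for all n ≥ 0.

Base case: b(0) = -1, and 0^2 + 3·0 − 1 = -1.
Assume b(k) = k^2 + 3k − 1.
Then b(k+1) = b(k) + (2k + 4) = (k^2 + 3k − 1) + (2k + 4) = k^2 + 5k + 3,
and (k+1)^2 + 3·(k+1) − 1 = k^2 + 5k + 3.
This completes the inductive step, so b(n) = n^2 + 3n − 1 for all n ≥ 0.

b(n) = n^2 + 3n − 1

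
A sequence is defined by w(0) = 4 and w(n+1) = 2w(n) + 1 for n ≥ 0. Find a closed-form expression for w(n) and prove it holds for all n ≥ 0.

Claim: w(n) = 5·2^n − 1.

Base case: w(0) = 4, and 5·2^0 − 1 = 5 − 1 = 4.
Assume w(k) = 5·2^k − 1 for some k ≥ 0.
Then w(k+1) = 2w(k) + 1 = 2·(5·2^k − 1) + 1 = 10·2^k − 2 + 1 = 5·2^{k+1} − 1.
By induction, w(n) = 5·2^n − 1 for all n ≥ 0.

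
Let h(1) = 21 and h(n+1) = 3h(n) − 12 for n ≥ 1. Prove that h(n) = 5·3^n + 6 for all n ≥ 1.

Base case: h(1) = 21, and 5·3^1 + 6 = 15 + 6 = 21.
Assume h(m) = 5·3^m + 6 for some m ≥ 1.
Then h(m+1) = 3h(m) − 12 = 3·(5·3^m + 6) − 12 = 15·3^m + 18 − 12 = 5·3^{m+1} + 6.
By induction, h(n) = 5·3^n + 6 for all n ≥ 1.

h(n) = 5·3^n + 6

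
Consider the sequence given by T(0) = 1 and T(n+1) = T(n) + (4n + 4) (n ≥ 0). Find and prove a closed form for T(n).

Claim: T(n) = 2n^2 + 2n + 1.

Base case: T(0) = 1, and 2·0^2 + 2·0 + 1 = 1.
Assume T(r) = 2r^2 + 2r + 1.
Then T(r+1) = T(r) + (4r + 4) = (2r^2 + 2r + 1) + (4r + 4) = 2r^2 + 6r + 5,
and 2·(r+1)^2 + 2·(r+1) + 1 = 2r^2 + 6r + 5.
This completes the inductive step, so T(n) = 2n^2 + 2n + 1 for all n ≥ 0.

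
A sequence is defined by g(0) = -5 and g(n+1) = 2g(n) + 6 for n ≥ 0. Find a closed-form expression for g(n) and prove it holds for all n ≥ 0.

Claim: g(n) = 2^n − 6.

Base case: g(0) = -5, and 2^0 − 6 = 1 − 6 = -5.
Assume g(k) = 2^k − 6 for some k ≥ 0.
Then g(k+1) = 2g(k) + 6 = 2·(2^k − 6) + 6 = 2^{k+1} − 12 + 6 = 2^{k+1} − 6.
By induction, g(n) = 2^n − 6 for all n ≥ 0.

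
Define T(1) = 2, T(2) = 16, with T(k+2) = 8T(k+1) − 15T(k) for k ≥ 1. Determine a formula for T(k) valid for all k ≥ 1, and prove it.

Claim: T(k) = 5^k − 3^k.

Base cases: T(1) = 2 and 5^1 − 3^1 = 2; T(2) = 16 and 5^2 − 3^2 = 16.
Assume T(j) = 5^j − 3^j for all 1 ≤ j ≤ r, where r ≥ 2.
Then T(r+1) = 8T(r) − 15T(r−1) = 8·(5^r − 3^r) − 15·(5^{r−1} − 3^{r−1}) = (8·5 − 15)5^{r−1} − (8·3 − 15)3^{r−1} = 25·5^{r−1} − 9·3^{r−1} = 5^{r+1} − 3^{r+1}.
So the formula holds for r+1, and by strong induction T(k) = 5^k − 3^k for all k ≥ 1.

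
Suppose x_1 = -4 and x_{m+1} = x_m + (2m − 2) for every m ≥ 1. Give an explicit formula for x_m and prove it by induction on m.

Claim: x_m = m^2 − 3m − 2.

Base case: x_1 = -4, and 1^2 − 3·1 − 2 = -4.
Assume x_k = k^2 − 3k − 2.
Then x_{k+1} = x_k + (2k − 2) = (k^2 − 3k − 2) + (2k − 2) = k^2 − k − 4,
and (k+1)^2 − 3·(k+1) − 2 = k^2 − k − 4.
This completes the inductive step, so x_m = m^2 − 3m − 2 for all m ≥ 1.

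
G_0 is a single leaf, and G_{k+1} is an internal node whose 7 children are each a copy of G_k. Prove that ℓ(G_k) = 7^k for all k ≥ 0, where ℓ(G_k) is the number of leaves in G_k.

Base case: ℓ(G_0) = 1, and 7^0 = 1.
Assume ℓ(G_r) = 7^r.
Then ℓ(G_{r+1}) = 7·ℓ(G_r) = 7·7^r = 7^{r+1}.
By induction, ℓ(G_k) = 7^k for all k ≥ 0.

ℓ(G_k) = 7^k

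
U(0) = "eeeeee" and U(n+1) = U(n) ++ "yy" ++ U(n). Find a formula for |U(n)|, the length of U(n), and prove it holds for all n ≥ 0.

Claim: |U(n)| = 2^{n+3} − 2.

Base case: |U(0)| = 6, and 2^{0+3} − 2 = 6.
Assume |U(m)| = 2^{m+3} − 2.
Then |U(m+1)| = |U(m)| + 2 + |U(m)| = 2|U(m)| + 2 = 2(2^{m+3} − 2) + 2 = 2^{m+1+3} − 4 + 2 = 2^{m+1+3} − 2.
Hence |U(n)| = 2^{n+3} − 2 for every n ≥ 0, by induction.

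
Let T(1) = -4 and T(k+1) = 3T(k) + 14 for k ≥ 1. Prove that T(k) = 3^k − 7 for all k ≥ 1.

Base case: T(1) = -4, and 3^1 − 7 = 3 − 7 = -4.
Assume T(m) = 3^m − 7 for some m ≥ 1.
Then T(m+1) = 3T(m) + 14 = 3·(3^m − 7) + 14 = 3^{m+1} − 21 + 14 = 3^{m+1} − 7.
This completes the inductive step, so T(k) = 3^k − 7 for all k ≥ 1.

T(k) = 3^k − 7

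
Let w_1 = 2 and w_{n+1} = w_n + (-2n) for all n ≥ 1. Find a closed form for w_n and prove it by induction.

Claim: w_n = -n^2 + n + 2.

Base case: w_1 = 2, and -1^2 + 1 + 2 = 2.
Assume w_r = -r^2 + r + 2.
Then w_{r+1} = w_r + (-2r) = (-r^2 + r + 2) + (-2r) = -r^2 − r + 2,
and -(r+1)^2 + (r+1) + 2 = -r^2 − r + 2.
By induction, w_n = -n^2 + n + 2 for all n ≥ 1.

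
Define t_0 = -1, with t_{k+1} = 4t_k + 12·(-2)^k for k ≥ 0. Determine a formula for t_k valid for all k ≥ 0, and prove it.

Claim: t_k = 4^k − 2·(-2)^k.

Base case: t_0 = -1, and 4^0 − 2·(-2)^0 = 1 − 2 = -1.
Assume t_r = 4^r − 2·(-2)^r for some r ≥ 0.
Then t_{r+1} = 4t_r + 12·(-2)^r = 4·(4^r − 2·(-2)^r) + 12·(-2)^r = 4^{r+1} − 8·(-2)^r + 12·(-2)^r = 4^{r+1} + 4·(-2)^r = 4^{r+1} − 2·(-2)^{r+1}.
Hence t_k = 4^k − 2·(-2)^k for every k ≥ 0, by induction.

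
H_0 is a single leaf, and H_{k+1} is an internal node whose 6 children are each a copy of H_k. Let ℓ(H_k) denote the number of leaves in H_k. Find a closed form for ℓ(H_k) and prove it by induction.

Claim: ℓ(H_k) = 6^k.

Base case: ℓ(H_0) = 1, and 6^0 = 1.
Assume ℓ(H_r) = 6^r.
Then ℓ(H_{r+1}) = 6·ℓ(H_r) = 6·6^r = 6^{r+1}.
By induction, ℓ(H_k) = 6^k for all k ≥ 0.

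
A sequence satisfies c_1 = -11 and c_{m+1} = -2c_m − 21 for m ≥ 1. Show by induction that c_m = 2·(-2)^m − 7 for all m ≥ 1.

Base case: c_1 = -11, and 2·(-2)^1 − 7 = -4 − 7 = -11.
Assume c_r = 2·(-2)^r − 7 for some r ≥ 1.
Then c_{r+1} = -2c_r − 21 = -2·(2·(-2)^r − 7) − 21 = -4·(-2)^r + 14 − 21 = 2·(-2)^{r+1} − 7.
So the formula holds for r+1, and by induction c_m = 2·(-2)^m − 7 for all m ≥ 1.

c_m = 2·(-2)^m − 7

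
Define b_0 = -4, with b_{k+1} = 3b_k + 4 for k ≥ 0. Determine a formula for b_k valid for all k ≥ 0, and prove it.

Claim: b_k = -2·3^k − 2.

Base case: b_0 = -4, and -2·3^0 − 2 = -2 − 2 = -4.
Assume b_r = -2·3^r − 2 for some r ≥ 0.
Then b_{r+1} = 3b_r + 4 = 3·(-2·3^r − 2) + 4 = -6·3^r − 6 + 4 = -2·3^{r+1} − 2.
So the formula holds for r+1, and by induction b_k = -2·3^k − 2 for all k ≥ 0.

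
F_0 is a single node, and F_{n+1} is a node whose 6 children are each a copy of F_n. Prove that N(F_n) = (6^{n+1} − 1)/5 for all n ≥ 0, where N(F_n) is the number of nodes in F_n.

Base case: N(F_0) = 1, and (6^{0+1} − 1)/5 = 1.
Assume N(F_k) = (6^{k+1} − 1)/5.
Then N(F_{k+1}) = 1 + 6N(F_k) = 1 + 6·(6^{k+1} − 1)/5 = 1 + (6^{k+2} − 6)/5 = (5 + 6^{k+2} − 6)/5 = (6^{k+2} − 1)/5.
By induction, N(F_n) = (6^{n+1} − 1)/5 for all n ≥ 0.

N(F_n) = (6^{n+1} − 1)/5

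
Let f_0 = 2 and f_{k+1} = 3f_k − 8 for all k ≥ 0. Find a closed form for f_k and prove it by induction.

Claim: f_k = -2·3^k + 4.

Base case: f_0 = 2, and -2·3^0 + 4 = -2 + 4 = 2.
Assume f_j = -2·3^j + 4 for some j ≥ 0.
Then f_{j+1} = 3f_j − 8 = 3·(-2·3^j + 4) − 8 = -6·3^j + 12 − 8 = -2·3^{j+1} + 4.
Hence f_k = -2·3^k + 4 for every k ≥ 0, by induction.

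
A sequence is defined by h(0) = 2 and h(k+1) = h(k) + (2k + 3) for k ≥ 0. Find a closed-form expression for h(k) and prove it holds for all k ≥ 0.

Claim: h(k) = k^2 + 2k + 2.

Base case: h(0) = 2, and 0^2 + 2·0 + 2 = 2.
Assume h(r) = r^2 + 2r + 2.
Then h(r+1) = h(r) + (2r + 3) = (r^2 + 2r + 2) + (2r + 3) = r^2 + 4r + 5,
and (r+1)^2 + 2·(r+1) + 2 = r^2 + 4r + 5.
By induction, h(k) = k^2 + 2k + 2 for all k ≥ 0.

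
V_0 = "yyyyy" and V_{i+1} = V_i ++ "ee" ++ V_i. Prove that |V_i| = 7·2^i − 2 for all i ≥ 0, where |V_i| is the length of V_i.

Base case: |V_0| = 5, and 7·2^0 − 2 = 5.
Assume |V_m| = 7·2^m − 2.
Then |V_{m+1}| = |V_m| + 2 + |V_m| = 2|V_m| + 2 = 2(7·2^m − 2) + 2 = 7·2^{m+1} − 4 + 2 = 7·2^{m+1} − 2.
So the formula holds for m+1, and by induction |V_i| = 7·2^i − 2 for all i ≥ 0.

|V_i| = 7·2^i − 2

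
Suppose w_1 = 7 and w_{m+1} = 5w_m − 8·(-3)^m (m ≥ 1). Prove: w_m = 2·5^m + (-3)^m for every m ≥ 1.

Base case: w_1 = 7, and 2·5^1 + (-3)^1 = 10 − 3 = 7.
Assume w_j = 2·5^j + (-3)^j for some j ≥ 1.
Then w_{j+1} = 5w_j − 8·(-3)^j = 5·(2·5^j + (-3)^j) − 8·(-3)^j = 2·5^{j+1} + 5·(-3)^j − 8·(-3)^j = 2·5^{j+1} − 3·(-3)^j = 2·5^{j+1} + (-3)^{j+1}.
So the formula holds for j+1, and by induction w_m = 2·5^m + (-3)^m for all m ≥ 1.

w_m = 2·5^m + (-3)^m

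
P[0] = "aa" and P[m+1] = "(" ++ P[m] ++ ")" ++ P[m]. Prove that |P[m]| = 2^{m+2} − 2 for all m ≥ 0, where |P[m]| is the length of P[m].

Base case: |P[0]| = 2, and 2^{0+2} − 2 = 2.
Assume |P[k]| = 2^{k+2} − 2.
Then |P[k+1]| = 1 + |P[k]| + 1 + |P[k]| = 2|P[k]| + 2 = 2(2^{k+2} − 2) + 2 = 2^{k+3} − 4 + 2 = 2^{k+3} − 2.
By induction, |P[m]| = 2^{m+2} − 2 for all m ≥ 0.

|P[m]| = 2^{m+2} − 2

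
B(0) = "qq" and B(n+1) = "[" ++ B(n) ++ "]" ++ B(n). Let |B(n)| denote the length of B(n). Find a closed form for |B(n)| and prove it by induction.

Claim: |B(n)| = 2^{n+2} − 2.

Base case: |B(0)| = 2, and 2^{0+2} − 2 = 2.
Assume |B(r)| = 2^{r+2} − 2.
Then |B(r+1)| = 1 + |B(r)| + 1 + |B(r)| = 2|B(r)| + 2 = 2(2^{r+2} − 2) + 2 = 2^{r+3} − 4 + 2 = 2^{r+3} − 2.
So the formula holds for r+1, and by induction |B(n)| = 2^{n+2} − 2 for all n ≥ 0.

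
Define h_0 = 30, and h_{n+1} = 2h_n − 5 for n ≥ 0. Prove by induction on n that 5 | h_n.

Base case: h_0 = 30 = 5·6, so 5 | h_0.
Assume 5 | h_k, so h_k = 5t for some integer t.
Then h_{k+1} = 2h_k − 5 = 2·(5t) − 5 = 5(2t − 1), so 5 | h_{k+1}.
This completes the inductive step, so 5 | h_n for all n ≥ 0.

5 | h_n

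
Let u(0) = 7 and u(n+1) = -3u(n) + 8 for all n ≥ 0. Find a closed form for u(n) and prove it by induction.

Claim: u(n) = 5·(-3)^n + 2.

Base case: u(0) = 7, and 5·(-3)^0 + 2 = 5 + 2 = 7.
Assume u(m) = 5·(-3)^m + 2 for some m ≥ 0.
Then u(m+1) = -3u(m) + 8 = -3·(5·(-3)^m + 2) + 8 = -15·(-3)^m − 6 + 8 = 5·(-3)^{m+1} + 2.
So the formula holds for m+1, and by induction u(n) = 5·(-3)^n + 2 for all n ≥ 0.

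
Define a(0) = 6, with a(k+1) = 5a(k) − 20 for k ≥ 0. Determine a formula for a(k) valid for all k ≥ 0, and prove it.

Claim: a(k) = 5^k + 5.

Base case: a(0) = 6, and 5^0 + 5 = 1 + 5 = 6.
Assume a(j) = 5^j + 5 for some j ≥ 0.
Then a(j+1) = 5a(j) − 20 = 5·(5^j + 5) − 20 = 5^{j+1} + 25 − 20 = 5^{j+1} + 5.
So the formula holds for j+1, and by induction a(k) = 5^k + 5 for all k ≥ 0.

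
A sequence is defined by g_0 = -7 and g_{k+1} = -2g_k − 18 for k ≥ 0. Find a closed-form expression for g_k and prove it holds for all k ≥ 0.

Claim: g_k = -(-2)^k − 6.

Base case: g_0 = -7, and -(-2)^0 − 6 = -1 − 6 = -7.
Assume g_r = -(-2)^r − 6 for some r ≥ 0.
Then g_{r+1} = -2g_r − 18 = -2·(-(-2)^r − 6) − 18 = 2·(-2)^r + 12 − 18 = -(-2)^{r+1} − 6.
This completes the inductive step, so g_k = -(-2)^k − 6 for all k ≥ 0.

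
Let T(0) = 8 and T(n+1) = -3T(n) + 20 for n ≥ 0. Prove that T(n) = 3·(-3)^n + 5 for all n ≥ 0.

Base case: T(0) = 8, and 3·(-3)^0 + 5 = 3 + 5 = 8.
Assume T(j) = 3·(-3)^j + 5 for some j ≥ 0.
Then T(j+1) = -3T(j) + 20 = -3·(3·(-3)^j + 5) + 20 = -9·(-3)^j − 15 + 20 = 3·(-3)^{j+1} + 5.
So the formula holds for j+1, and by induction T(n) = 3·(-3)^n + 5 for all n ≥ 0.

T(n) = 3·(-3)^n + 5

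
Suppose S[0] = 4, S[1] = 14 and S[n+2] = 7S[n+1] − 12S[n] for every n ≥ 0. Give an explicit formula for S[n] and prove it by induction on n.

Claim: S[n] = 2·3^n + 2·4^n.

Base cases: S[0] = 4 and 2·3^0 + 2·4^0 = 4; S[1] = 14 and 2·3^1 + 2·4^1 = 14.
Assume S[j] = 2·3^j + 2·4^j for all 0 ≤ j ≤ k, where k ≥ 1.
Then S[k+1] = 7S[k] − 12S[k−1] = 7·(2·3^k + 2·4^k) − 12·(2·3^{k−1} + 2·4^{k−1}) = 2·(7·3 − 12)3^{k−1} + 2·(7·4 − 12)4^{k−1} = 18·3^{k−1} + 32·4^{k−1} = 2·3^{k+1} + 2·4^{k+1}.
By strong induction, S[n] = 2·3^n + 2·4^n for all n ≥ 0.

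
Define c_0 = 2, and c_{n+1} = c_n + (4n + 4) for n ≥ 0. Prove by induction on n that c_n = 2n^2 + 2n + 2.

Base case: c_0 = 2, and 2·0^2 + 2·0 + 2 = 2.
Assume c_m = 2m^2 + 2m + 2.
Then c_{m+1} = c_m + (4m + 4) = (2m^2 + 2m + 2) + (4m + 4) = 2m^2 + 6m + 6,
and 2·(m+1)^2 + 2·(m+1) + 2 = 2m^2 + 6m + 6.
Hence c_n = 2n^2 + 2n + 2 for every n ≥ 0, by induction.

c_n = 2n^2 + 2n + 2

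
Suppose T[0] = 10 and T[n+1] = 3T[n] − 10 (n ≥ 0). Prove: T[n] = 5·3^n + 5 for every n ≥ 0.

Base case: T[0] = 10, and 5·3^0 + 5 = 5 + 5 = 10.
Assume T[k] = 5·3^k + 5 for some k ≥ 0.
Then T[k+1] = 3T[k] − 10 = 3·(5·3^k + 5) − 10 = 15·3^k + 15 − 10 = 5·3^{k+1} + 5.
Hence T[n] = 5·3^n + 5 for every n ≥ 0, by induction.

T[n] = 5·3^n + 5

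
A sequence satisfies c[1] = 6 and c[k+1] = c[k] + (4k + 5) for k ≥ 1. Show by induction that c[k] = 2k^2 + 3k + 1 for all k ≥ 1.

Base case: c[1] = 6, and 2·1^2 + 3·1 + 1 = 6.
Assume c[r] = 2r^2 + 3r + 1.
Then c[r+1] = c[r] + (4r + 5) = (2r^2 + 3r + 1) + (4r + 5) = 2r^2 + 7r + 6,
and 2·(r+1)^2 + 3·(r+1) + 1 = 2r^2 + 7r + 6.
By induction, c[k] = 2k^2 + 3k + 1 for all k ≥ 1.

c[k] = 2k^2 + 3k + 1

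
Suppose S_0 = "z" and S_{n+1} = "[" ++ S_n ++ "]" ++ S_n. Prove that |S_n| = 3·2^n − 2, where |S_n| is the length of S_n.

Base case: |S_0| = 1, and 3·2^0 − 2 = 1.
Assume |S_r| = 3·2^r − 2.
Then |S_{r+1}| = 1 + |S_r| + 1 + |S_r| = 2|S_r| + 2 = 2(3·2^r − 2) + 2 = 3·2^{r+1} − 4 + 2 = 3·2^{r+1} − 2.
This completes the inductive step, so |S_n| = 3·2^n − 2 for all n ≥ 0.

|S_n| = 3·2^n − 2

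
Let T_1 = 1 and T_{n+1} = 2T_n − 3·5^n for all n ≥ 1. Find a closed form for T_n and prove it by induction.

Claim: T_n = 3·2^n − 5^n.

Base case: T_1 = 1, and 3·2^1 − 5^1 = 6 − 5 = 1.
Assume T_j = 3·2^j − 5^j for some j ≥ 1.
Then T_{j+1} = 2T_j − 3·5^j = 2·(3·2^j − 5^j) − 3·5^j = 3·2^{j+1} − 2·5^j − 3·5^j = 3·2^{j+1} − 5·5^j = 3·2^{j+1} − 5^{j+1}.
This completes the inductive step, so T_n = 3·2^n − 5^n for all n ≥ 1.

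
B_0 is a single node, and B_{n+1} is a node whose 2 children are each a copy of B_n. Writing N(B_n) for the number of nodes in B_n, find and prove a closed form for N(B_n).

Claim: N(B_n) = 2^{n+1} − 1.

Base case: N(B_0) = 1, and 2^{0+1} − 1 = 1.
Assume N(B_r) = 2^{r+1} − 1.
Then N(B_{r+1}) = 1 + 2N(B_r) = 1 + 2(2^{r+1} − 1) = 2^{r+2} − 2 + 1 = 2^{r+2} − 1.
By induction, N(B_n) = 2^{n+1} − 1 for all n ≥ 0.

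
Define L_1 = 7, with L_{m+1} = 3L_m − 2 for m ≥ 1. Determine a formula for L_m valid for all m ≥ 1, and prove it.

Claim: L_m = 2·3^m + 1.

Base case: L_1 = 7, and 2·3^1 + 1 = 6 + 1 = 7.
Assume L_r = 2·3^r + 1 for some r ≥ 1.
Then L_{r+1} = 3L_r − 2 = 3·(2·3^r + 1) − 2 = 6·3^r + 3 − 2 = 2·3^{r+1} + 1.
This completes the inductive step, so L_m = 2·3^m + 1 for all m ≥ 1.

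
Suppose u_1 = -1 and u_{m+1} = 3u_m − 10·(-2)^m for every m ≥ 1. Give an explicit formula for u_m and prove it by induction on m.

Claim: u_m = 3^m + 2·(-2)^m.

Base case: u_1 = -1, and 3^1 + 2·(-2)^1 = 3 − 4 = -1.
Assume u_k = 3^k + 2·(-2)^k for some k ≥ 1.
Then u_{k+1} = 3u_k − 10·(-2)^k = 3·(3^k + 2·(-2)^k) − 10·(-2)^k = 3^{k+1} + 6·(-2)^k − 10·(-2)^k = 3^{k+1} − 4·(-2)^k = 3^{k+1} + 2·(-2)^{k+1}.
By induction, u_m = 3^m + 2·(-2)^m for all m ≥ 1.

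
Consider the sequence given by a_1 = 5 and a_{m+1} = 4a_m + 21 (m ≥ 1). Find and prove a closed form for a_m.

Claim: a_m = 3·4^m − 7.

Base case: a_1 = 5, and 3·4^1 − 7 = 12 − 7 = 5.
Assume a_r = 3·4^r − 7 for some r ≥ 1.
Then a_{r+1} = 4a_r + 21 = 4·(3·4^r − 7) + 21 = 12·4^r − 28 + 21 = 3·4^{r+1} − 7.
This completes the inductive step, so a_m = 3·4^m − 7 for all m ≥ 1.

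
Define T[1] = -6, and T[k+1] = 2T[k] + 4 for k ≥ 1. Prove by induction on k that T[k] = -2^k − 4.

Base case: T[1] = -6, and -2^1 − 4 = -2 − 4 = -6.
Assume T[r] = -2^r − 4 for some r ≥ 1.
Then T[r+1] = 2T[r] + 4 = 2·(-2^r − 4) + 4 = -2^{r+1} − 8 + 4 = -2^{r+1} − 4.
This completes the inductive step, so T[k] = -2^k − 4 for all k ≥ 1.

T[k] = -2^k − 4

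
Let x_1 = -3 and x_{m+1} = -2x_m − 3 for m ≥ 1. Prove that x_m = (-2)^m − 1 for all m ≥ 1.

Base case: x_1 = -3, and (-2)^1 − 1 = -2 − 1 = -3.
Assume x_r = (-2)^r − 1 for some r ≥ 1.
Then x_{r+1} = -2x_r − 3 = -2·((-2)^r − 1) − 3 = -2·(-2)^r + 2 − 3 = (-2)^{r+1} − 1.
So the formula holds for r+1, and by induction x_m = (-2)^m − 1 for all m ≥ 1.

x_m = (-2)^m − 1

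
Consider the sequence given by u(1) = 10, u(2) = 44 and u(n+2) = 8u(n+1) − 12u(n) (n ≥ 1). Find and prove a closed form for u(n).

Claim: u(n) = 2·2^n + 6^n.

Base cases: u(1) = 10 and 2·2^1 + 6^1 = 10; u(2) = 44 and 2·2^2 + 6^2 = 44.
Assume u(i) = 2·2^i + 6^i for all 1 ≤ i ≤ j, where j ≥ 2.
Then u(j+1) = 8u(j) − 12u(j−1) = 8·(2·2^j + 6^j) − 12·(2·2^{j−1} + 6^{j−1}) = 2·(8·2 − 12)2^{j−1} + (8·6 − 12)6^{j−1} = 8·2^{j−1} + 36·6^{j−1} = 2·2^{j+1} + 6^{j+1}.
So the formula holds for j+1, and by strong induction u(n) = 2·2^n + 6^n for all n ≥ 1.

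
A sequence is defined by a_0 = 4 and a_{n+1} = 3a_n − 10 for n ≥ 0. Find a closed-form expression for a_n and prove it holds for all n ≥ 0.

Claim: a_n = -3^n + 5.

Base case: a_0 = 4, and -3^0 + 5 = -1 + 5 = 4.
Assume a_r = -3^r + 5 for some r ≥ 0.
Then a_{r+1} = 3a_r − 10 = 3·(-3^r + 5) − 10 = -3^{r+1} + 15 − 10 = -3^{r+1} + 5.
This completes the inductive step, so a_n = -3^n + 5 for all n ≥ 0.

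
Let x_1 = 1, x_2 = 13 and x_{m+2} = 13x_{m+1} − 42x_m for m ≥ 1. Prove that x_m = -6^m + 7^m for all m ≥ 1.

Base cases: x_1 = 1 and -6^1 + 7^1 = 1; x_2 = 13 and -6^2 + 7^2 = 13.
Assume x_j = -6^j + 7^j for all 1 ≤ j ≤ r, where r ≥ 2.
Then x_{r+1} = 13x_r − 42x_{r−1} = 13·(-6^r + 7^r) − 42·(-6^{r−1} + 7^{r−1}) = -(13·6 − 42)6^{r−1} + (13·7 − 42)7^{r−1} = -36·6^{r−1} + 49·7^{r−1} = -6^{r+1} + 7^{r+1}.
So the formula holds for r+1, and by strong induction x_m = -6^m + 7^m for all m ≥ 1.

x_m = -6^m + 7^m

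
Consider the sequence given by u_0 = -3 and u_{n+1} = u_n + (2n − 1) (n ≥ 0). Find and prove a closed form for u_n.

Claim: u_n = n^2 − 2n − 3.

Base case: u_0 = -3, and 0^2 − 2·0 − 3 = -3.
Assume u_k = k^2 − 2k − 3.
Then u_{k+1} = u_k + (2k − 1) = (k^2 − 2k − 3) + (2k − 1) = k^2 − 4,
and (k+1)^2 − 2·(k+1) − 3 = k^2 − 4.
This completes the inductive step, so u_n = n^2 − 2n − 3 for all n ≥ 0.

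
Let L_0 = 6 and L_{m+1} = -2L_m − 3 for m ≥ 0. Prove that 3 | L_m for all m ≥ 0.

Base case: L_0 = 6 = 3·2, so 3 | L_0.
Assume 3 | L_k, so L_k = 3t for some integer t.
Then L_{k+1} = -2L_k − 3 = -2·(3t) − 3 = 3(-2t − 1), so 3 | L_{k+1}.
Hence 3 | L_m for every m ≥ 0, by induction.

3 | L_m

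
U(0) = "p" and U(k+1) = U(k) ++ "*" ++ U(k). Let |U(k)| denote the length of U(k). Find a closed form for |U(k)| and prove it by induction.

Claim: |U(k)| = 2^{k+1} − 1.

Base case: |U(0)| = 1, and 2^{0+1} − 1 = 1.
Assume |U(r)| = 2^{r+1} − 1.
Then |U(r+1)| = |U(r)| + 1 + |U(r)| = 2|U(r)| + 1 = 2(2^{r+1} − 1) + 1 = 2^{r+2} − 2 + 1 = 2^{r+2} − 1.
This completes the inductive step, so |U(k)| = 2^{k+1} − 1 for all k ≥ 0.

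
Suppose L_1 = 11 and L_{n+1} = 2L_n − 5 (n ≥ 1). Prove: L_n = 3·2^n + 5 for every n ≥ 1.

Base case: L_1 = 11, and 3·2^1 + 5 = 6 + 5 = 11.
Assume L_j = 3·2^j + 5 for some j ≥ 1.
Then L_{j+1} = 2L_j − 5 = 2·(3·2^j + 5) − 5 = 6·2^j + 10 − 5 = 3·2^{j+1} + 5.
So the formula holds for j+1, and by induction L_n = 3·2^n + 5 for all n ≥ 1.

L_n = 3·2^n + 5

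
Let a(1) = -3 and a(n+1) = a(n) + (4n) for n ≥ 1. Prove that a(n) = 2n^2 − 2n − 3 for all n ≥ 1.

Base case: a(1) = -3, and 2·1^2 − 2·1 − 3 = -3.
Assume a(j) = 2j^2 − 2j − 3.
Then a(j+1) = a(j) + (4j) = (2j^2 − 2j − 3) + (4j) = 2j^2 + 2j − 3,
and 2·(j+1)^2 − 2·(j+1) − 3 = 2j^2 + 2j − 3.
Hence a(n) = 2n^2 − 2n − 3 for every n ≥ 1, by induction.

a(n) = 2n^2 − 2n − 3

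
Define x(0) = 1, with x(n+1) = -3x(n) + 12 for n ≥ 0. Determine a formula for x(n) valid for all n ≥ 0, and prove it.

Claim: x(n) = -2·(-3)^n + 3.

Base case: x(0) = 1, and -2·(-3)^0 + 3 = -2 + 3 = 1.
Assume x(k) = -2·(-3)^k + 3 for some k ≥ 0.
Then x(k+1) = -3x(k) + 12 = -3·(-2·(-3)^k + 3) + 12 = 6·(-3)^k − 9 + 12 = -2·(-3)^{k+1} + 3.
Hence x(n) = -2·(-3)^n + 3 for every n ≥ 0, by induction.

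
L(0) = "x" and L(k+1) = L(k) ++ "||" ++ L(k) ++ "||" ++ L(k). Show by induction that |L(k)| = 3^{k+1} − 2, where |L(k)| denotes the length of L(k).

Base case: |L(0)| = 1, and 3^{0+1} − 2 = 1.
Assume |L(m)| = 3^{m+1} − 2.
Then |L(m+1)| = 3|L(m)| + 4 = 3(3^{m+1} − 2) + 4 = 3^{m+2} − 6 + 4 = 3^{m+2} − 2.
By induction, |L(k)| = 3^{k+1} − 2 for all k ≥ 0.

|L(k)| = 3^{k+1} − 2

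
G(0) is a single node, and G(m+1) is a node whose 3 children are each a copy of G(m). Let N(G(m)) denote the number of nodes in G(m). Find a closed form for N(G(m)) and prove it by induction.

Claim: N(G(m)) = (3^{m+1} − 1)/2.

Base case: N(G(0)) = 1, and (3^{0+1} − 1)/2 = 1.
Assume N(G(j)) = (3^{j+1} − 1)/2.
Then N(G(j+1)) = 1 + 3N(G(j)) = 1 + 3·(3^{j+1} − 1)/2 = 1 + (3^{j+2} − 3)/2 = (2 + 3^{j+2} − 3)/2 = (3^{j+2} − 1)/2.
Hence N(G(m)) = (3^{m+1} − 1)/2 for every m ≥ 0, by induction.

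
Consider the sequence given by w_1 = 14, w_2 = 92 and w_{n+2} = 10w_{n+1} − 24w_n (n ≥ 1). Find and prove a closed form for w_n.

Claim: w_n = 3·6^n − 4^n.

Base cases: w_1 = 14 and 3·6^1 − 4^1 = 14; w_2 = 92 and 3·6^2 − 4^2 = 92.
Assume w_j = 3·6^j − 4^j for all 1 ≤ j ≤ m, where m ≥ 2.
Then w_{m+1} = 10w_m − 24w_{m−1} = 10·(3·6^m − 4^m) − 24·(3·6^{m−1} − 4^{m−1}) = 3·(10·6 − 24)6^{m−1} − (10·4 − 24)4^{m−1} = 108·6^{m−1} − 16·4^{m−1} = 3·6^{m+1} − 4^{m+1}.
By strong induction, w_n = 3·6^n − 4^n for all n ≥ 1.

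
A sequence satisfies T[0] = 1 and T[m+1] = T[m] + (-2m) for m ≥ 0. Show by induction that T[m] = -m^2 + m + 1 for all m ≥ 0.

Base case: T[0] = 1, and -0^2 + 0 + 1 = 1.
Assume T[k] = -k^2 + k + 1.
Then T[k+1] = T[k] + (-2k) = (-k^2 + k + 1) + (-2k) = -k^2 − k + 1,
and -(k+1)^2 + (k+1) + 1 = -k^2 − k + 1.
By induction, T[m] = -m^2 + m + 1 for all m ≥ 0.

T[m] = -m^2 + m + 1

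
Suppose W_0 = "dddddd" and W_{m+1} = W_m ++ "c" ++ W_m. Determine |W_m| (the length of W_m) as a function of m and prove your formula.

Claim: |W_m| = 7·2^m − 1.

Base case: |W_0| = 6, and 7·2^0 − 1 = 6.
Assume |W_k| = 7·2^k − 1.
Then |W_{k+1}| = |W_k| + 1 + |W_k| = 2|W_k| + 1 = 2(7·2^k − 1) + 1 = 7·2^{k+1} − 2 + 1 = 7·2^{k+1} − 1.
By induction, |W_m| = 7·2^m − 1 for all m ≥ 0.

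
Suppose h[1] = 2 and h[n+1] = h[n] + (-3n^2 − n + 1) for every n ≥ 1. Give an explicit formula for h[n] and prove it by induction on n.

Claim: h[n] = -n^3 + n^2 + n + 1.

Base case: h[1] = 2, and -1^3 + 1^2 + 1 + 1 = 2.
Assume h[k] = -k^3 + k^2 + k + 1.
Then h[k+1] = h[k] + (-3k^2 − k + 1) = (-k^3 + k^2 + k + 1) + (-3k^2 − k + 1) = -k^3 − 2k^2 + 2,
and -(k+1)^3 + (k+1)^2 + (k+1) + 1 = -k^3 − 2k^2 + 2.
By induction, h[n] = -n^3 + n^2 + n + 1 for all n ≥ 1.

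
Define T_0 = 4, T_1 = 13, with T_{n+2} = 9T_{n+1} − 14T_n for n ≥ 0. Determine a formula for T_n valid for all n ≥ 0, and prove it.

Claim: T_n = 3·2^n + 7^n.

Base cases: T_0 = 4 and 3·2^0 + 7^0 = 4; T_1 = 13 and 3·2^1 + 7^1 = 13.
Assume T_j = 3·2^j + 7^j for all 0 ≤ j ≤ k, where k ≥ 1.
Then T_{k+1} = 9T_k − 14T_{k−1} = 9·(3·2^k + 7^k) − 14·(3·2^{k−1} + 7^{k−1}) = 3·(9·2 − 14)2^{k−1} + (9·7 − 14)7^{k−1} = 12·2^{k−1} + 49·7^{k−1} = 3·2^{k+1} + 7^{k+1}.
So the formula holds for k+1, and by strong induction T_n = 3·2^n + 7^n for all n ≥ 0.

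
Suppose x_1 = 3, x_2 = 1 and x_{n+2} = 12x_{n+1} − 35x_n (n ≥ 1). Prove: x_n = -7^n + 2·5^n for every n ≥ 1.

Base cases: x_1 = 3 and -7^1 + 2·5^1 = 3; x_2 = 1 and -7^2 + 2·5^2 = 1.
Assume x_j = -7^j + 2·5^j for all 1 ≤ j ≤ m, where m ≥ 2.
Then x_{m+1} = 12x_m − 35x_{m−1} = 12·(-7^m + 2·5^m) − 35·(-7^{m−1} + 2·5^{m−1}) = -(12·7 − 35)7^{m−1} + 2·(12·5 − 35)5^{m−1} = -49·7^{m−1} + 50·5^{m−1} = -7^{m+1} + 2·5^{m+1}.
By strong induction, x_n = -7^n + 2·5^n for all n ≥ 1.

x_n = -7^n + 2·5^n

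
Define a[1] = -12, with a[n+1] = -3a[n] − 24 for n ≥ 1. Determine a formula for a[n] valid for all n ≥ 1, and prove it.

Claim: a[n] = 2·(-3)^n − 6.

Base case: a[1] = -12, and 2·(-3)^1 − 6 = -6 − 6 = -12.
Assume a[r] = 2·(-3)^r − 6 for some r ≥ 1.
Then a[r+1] = -3a[r] − 24 = -3·(2·(-3)^r − 6) − 24 = -6·(-3)^r + 18 − 24 = 2·(-3)^{r+1} − 6.
So the formula holds for r+1, and by induction a[n] = 2·(-3)^n − 6 for all n ≥ 1.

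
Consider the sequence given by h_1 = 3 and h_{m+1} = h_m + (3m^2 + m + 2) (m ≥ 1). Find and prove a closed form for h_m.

Claim: h_m = m^3 − m^2 + 2m + 1.

Base case: h_1 = 3, and 1^3 − 1^2 + 2·1 + 1 = 3.
Assume h_r = r^3 − r^2 + 2r + 1.
Then h_{r+1} = h_r + (3r^2 + r + 2) = (r^3 − r^2 + 2r + 1) + (3r^2 + r + 2) = r^3 + 2r^2 + 3r + 3,
and (r+1)^3 − (r+1)^2 + 2·(r+1) + 1 = r^3 + 2r^2 + 3r + 3.
By induction, h_m = m^3 − m^2 + 2m + 1 for all m ≥ 1.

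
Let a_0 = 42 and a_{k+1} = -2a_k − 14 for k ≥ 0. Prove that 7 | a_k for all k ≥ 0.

Base case: a_0 = 42 = 7·6, so 7 | a_0.
Assume 7 | a_j, so a_j = 7t for some integer t.
Then a_{j+1} = -2a_j − 14 = -2·(7t) − 14 = 7(-2t − 2), so 7 | a_{j+1}.
This completes the inductive step, so 7 | a_k for all k ≥ 0.

7 | a_k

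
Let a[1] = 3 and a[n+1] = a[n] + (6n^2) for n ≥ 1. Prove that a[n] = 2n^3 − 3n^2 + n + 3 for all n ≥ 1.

Base case: a[1] = 3, and 2·1^3 − 3·1^2 + 1 + 3 = 3.
Assume a[m] = 2m^3 − 3m^2 + m + 3.
Then a[m+1] = a[m] + (6m^2) = (2m^3 − 3m^2 + m + 3) + (6m^2) = 2m^3 + 3m^2 + m + 3,
and 2·(m+1)^3 − 3·(m+1)^2 + (m+1) + 3 = 2m^3 + 3m^2 + m + 3.
This completes the inductive step, so a[n] = 2n^3 − 3n^2 + n + 3 for all n ≥ 1.

a[n] = 2n^3 − 3n^2 + n + 3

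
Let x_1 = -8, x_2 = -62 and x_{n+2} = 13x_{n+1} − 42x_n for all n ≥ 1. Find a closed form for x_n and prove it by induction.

Claim: x_n = 6^n − 2·7^n.

Base cases: x_1 = -8 and 6^1 − 2·7^1 = -8; x_2 = -62 and 6^2 − 2·7^2 = -62.
Assume x_j = 6^j − 2·7^j for all 1 ≤ j ≤ k, where k ≥ 2.
Then x_{k+1} = 13x_k − 42x_{k−1} = 13·(6^k − 2·7^k) − 42·(6^{k−1} − 2·7^{k−1}) = (13·6 − 42)6^{k−1} − 2·(13·7 − 42)7^{k−1} = 36·6^{k−1} − 98·7^{k−1} = 6^{k+1} − 2·7^{k+1}.
By strong induction, x_n = 6^n − 2·7^n for all n ≥ 1.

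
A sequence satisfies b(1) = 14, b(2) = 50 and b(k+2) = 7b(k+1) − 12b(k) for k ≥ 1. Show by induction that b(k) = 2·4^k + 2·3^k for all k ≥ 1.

Base cases: b(1) = 14 and 2·4^1 + 2·3^1 = 14; b(2) = 50 and 2·4^2 + 2·3^2 = 50.
Assume b(j) = 2·4^j + 2·3^j for all 1 ≤ j ≤ r, where r ≥ 2.
Then b(r+1) = 7b(r) − 12b(r−1) = 7·(2·4^r + 2·3^r) − 12·(2·4^{r−1} + 2·3^{r−1}) = 2·(7·4 − 12)4^{r−1} + 2·(7·3 − 12)3^{r−1} = 32·4^{r−1} + 18·3^{r−1} = 2·4^{r+1} + 2·3^{r+1}.
Hence b(k) = 2·4^k + 2·3^k for every k ≥ 1, by strong induction.

b(k) = 2·4^k + 2·3^k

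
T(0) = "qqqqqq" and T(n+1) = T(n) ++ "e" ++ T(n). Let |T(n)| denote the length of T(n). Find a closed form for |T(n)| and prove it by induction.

Claim: |T(n)| = 7·2^n − 1.

Base case: |T(0)| = 6, and 7·2^0 − 1 = 6.
Assume |T(m)| = 7·2^m − 1.
Then |T(m+1)| = |T(m)| + 1 + |T(m)| = 2|T(m)| + 1 = 2(7·2^m − 1) + 1 = 7·2^{m+1} − 2 + 1 = 7·2^{m+1} − 1.
Hence |T(n)| = 7·2^n − 1 for every n ≥ 0, by induction.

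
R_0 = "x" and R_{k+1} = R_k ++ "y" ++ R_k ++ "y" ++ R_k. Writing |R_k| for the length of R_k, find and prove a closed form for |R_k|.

Claim: |R_k| = 2·3^k − 1.

Base case: |R_0| = 1, and 2·3^0 − 1 = 1.
Assume |R_m| = 2·3^m − 1.
Then |R_{m+1}| = 3|R_m| + 2 = 3(2·3^m − 1) + 2 = 2·3^{m+1} − 3 + 2 = 2·3^{m+1} − 1.
Hence |R_k| = 2·3^k − 1 for every k ≥ 0, by induction.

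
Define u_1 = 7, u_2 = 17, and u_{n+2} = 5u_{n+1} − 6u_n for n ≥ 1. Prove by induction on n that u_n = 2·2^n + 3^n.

Base cases: u_1 = 7 and 2·2^1 + 3^1 = 7; u_2 = 17 and 2·2^2 + 3^2 = 17.
Assume u_i = 2·2^i + 3^i for all 1 ≤ i ≤ j, where j ≥ 2.
Then u_{j+1} = 5u_j − 6u_{j−1} = 5·(2·2^j + 3^j) − 6·(2·2^{j−1} + 3^{j−1}) = 2·(5·2 − 6)2^{j−1} + (5·3 − 6)3^{j−1} = 8·2^{j−1} + 9·3^{j−1} = 2·2^{j+1} + 3^{j+1}.
Hence u_n = 2·2^n + 3^n for every n ≥ 1, by strong induction.

u_n = 2·2^n + 3^n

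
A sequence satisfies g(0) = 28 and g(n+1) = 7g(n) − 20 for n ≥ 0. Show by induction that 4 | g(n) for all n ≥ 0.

Base case: g(0) = 28 = 4·7, so 4 | g(0).
Assume 4 | g(m), so g(m) = 4t for some integer t.
Then g(m+1) = 7g(m) − 20 = 7·(4t) − 20 = 4(7t − 5), so 4 | g(m+1).
By induction, 4 | g(n) for all n ≥ 0.

4 | g(n)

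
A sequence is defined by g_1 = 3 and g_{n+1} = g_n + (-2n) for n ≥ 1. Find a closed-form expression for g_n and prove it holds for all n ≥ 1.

Claim: g_n = -n^2 + n + 3.

Base case: g_1 = 3, and -1^2 + 1 + 3 = 3.
Assume g_r = -r^2 + r + 3.
Then g_{r+1} = g_r + (-2r) = (-r^2 + r + 3) + (-2r) = -r^2 − r + 3,
and -(r+1)^2 + (r+1) + 3 = -r^2 − r + 3.
Hence g_n = -n^2 + n + 3 for every n ≥ 1, by induction.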